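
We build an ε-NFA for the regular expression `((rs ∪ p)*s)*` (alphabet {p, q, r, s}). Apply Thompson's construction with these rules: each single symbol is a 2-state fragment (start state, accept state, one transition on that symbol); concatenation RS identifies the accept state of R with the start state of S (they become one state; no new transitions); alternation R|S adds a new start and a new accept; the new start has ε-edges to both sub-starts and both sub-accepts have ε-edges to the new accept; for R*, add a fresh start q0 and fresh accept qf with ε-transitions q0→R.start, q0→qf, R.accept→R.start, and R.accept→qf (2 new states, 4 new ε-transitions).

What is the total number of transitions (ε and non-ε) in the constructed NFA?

Recursing over subexpressions:
Each of the 4 symbol leaves contributes 1 transition (1 symbol, 0 ε).
  rs = 2 transitions (2 symbol, 0 ε)
  rs ∪ p = 7 transitions (3 symbol, 4 ε)
  (rs ∪ p)* = 11 transitions (3 symbol, 8 ε)
  (rs ∪ p)*s = 12 transitions (4 symbol, 8 ε)
  ((rs ∪ p)*s)* = 16 transitions (4 symbol, 12 ε)

16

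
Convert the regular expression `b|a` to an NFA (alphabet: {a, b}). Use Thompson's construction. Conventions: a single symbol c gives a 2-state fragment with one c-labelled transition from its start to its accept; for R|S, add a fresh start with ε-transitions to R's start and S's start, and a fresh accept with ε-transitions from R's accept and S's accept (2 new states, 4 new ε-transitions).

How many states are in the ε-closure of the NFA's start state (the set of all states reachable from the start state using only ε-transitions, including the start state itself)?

3

Work bottom-up. For each fragment F, track |ε-closure(F.start)| and whether F's accept lies in that closure (i.e. whether F accepts ε). A single-symbol fragment has closure size 1 and does not accept ε.
  b|a : |ε-closure| = 1 + 1 + 1 = 3 (the new accept is not ε-reachable since no branch accepts ε)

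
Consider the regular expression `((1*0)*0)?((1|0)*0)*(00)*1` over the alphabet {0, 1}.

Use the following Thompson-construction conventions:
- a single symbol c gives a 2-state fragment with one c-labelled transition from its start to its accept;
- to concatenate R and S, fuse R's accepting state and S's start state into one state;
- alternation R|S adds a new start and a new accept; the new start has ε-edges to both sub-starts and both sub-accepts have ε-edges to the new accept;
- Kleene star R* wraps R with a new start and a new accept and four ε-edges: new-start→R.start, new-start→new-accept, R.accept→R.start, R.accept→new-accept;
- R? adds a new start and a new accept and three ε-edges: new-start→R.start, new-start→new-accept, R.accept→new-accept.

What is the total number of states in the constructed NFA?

Building bottom-up:
Each of the 9 symbol leaves contributes a 2-state fragment.
  1* = 4 states
  1*0 = 5 states
  (1*0)* = 7 states
  (1*0)*0 = 8 states
  ((1*0)*0)? = 10 states
  1|0 = 6 states
  (1|0)* = 8 states
  (1|0)*0 = 9 states
  ((1|0)*0)* = 11 states
  00 = 3 states
  (00)* = 5 states
  ((1*0)*0)?((1|0)*0)*(00)*1 = 25 states

25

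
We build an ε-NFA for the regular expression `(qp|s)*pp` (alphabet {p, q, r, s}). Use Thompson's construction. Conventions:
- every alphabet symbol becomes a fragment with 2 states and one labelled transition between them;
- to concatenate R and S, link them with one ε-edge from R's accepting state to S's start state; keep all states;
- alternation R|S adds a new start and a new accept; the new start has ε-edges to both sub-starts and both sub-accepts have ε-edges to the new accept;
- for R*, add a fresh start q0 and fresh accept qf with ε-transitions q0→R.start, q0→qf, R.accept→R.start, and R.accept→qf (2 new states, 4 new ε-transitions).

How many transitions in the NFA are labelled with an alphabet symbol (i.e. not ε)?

Bottom-up over the parse tree:
Each of the 5 symbol leaves contributes exactly 1 symbol transition.
  qp = 2 symbol transitions
  qp|s = 3 symbol transitions
  (qp|s)* = 3 symbol transitions
  (qp|s)*pp = 5 symbol transitions

5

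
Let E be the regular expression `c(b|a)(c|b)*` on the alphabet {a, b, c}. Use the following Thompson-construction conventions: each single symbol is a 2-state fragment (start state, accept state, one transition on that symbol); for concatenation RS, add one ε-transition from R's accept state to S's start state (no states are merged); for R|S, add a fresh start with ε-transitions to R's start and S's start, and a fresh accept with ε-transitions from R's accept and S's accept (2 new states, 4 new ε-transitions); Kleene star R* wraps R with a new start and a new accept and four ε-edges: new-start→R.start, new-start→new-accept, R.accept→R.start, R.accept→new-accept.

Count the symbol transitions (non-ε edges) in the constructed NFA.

Building bottom-up:
Each of the 5 symbol leaves contributes exactly 1 symbol transition.
  b|a = 2 symbol transitions
  c|b = 2 symbol transitions
  (c|b)* = 2 symbol transitions
  c(b|a)(c|b)* = 5 symbol transitions

5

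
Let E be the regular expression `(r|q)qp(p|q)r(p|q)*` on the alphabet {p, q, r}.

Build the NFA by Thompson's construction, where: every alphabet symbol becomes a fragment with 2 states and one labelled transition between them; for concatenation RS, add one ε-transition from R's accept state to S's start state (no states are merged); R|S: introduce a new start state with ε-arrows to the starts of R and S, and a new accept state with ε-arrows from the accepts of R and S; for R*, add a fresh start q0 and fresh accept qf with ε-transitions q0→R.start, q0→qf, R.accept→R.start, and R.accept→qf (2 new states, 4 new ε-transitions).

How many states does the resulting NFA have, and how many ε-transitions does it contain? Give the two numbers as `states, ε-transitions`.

26, 21

Building bottom-up:
Each of the 9 symbol leaves contributes 2 states and 0 ε-transitions.
  r|q — 6 states, 4 ε-transitions
  p|q — 6 states, 4 ε-transitions
  p|q — 6 states, 4 ε-transitions
  (p|q)* — 8 states, 8 ε-transitions
  (r|q)qp(p|q)r(p|q)* — 26 states, 21 ε-transitions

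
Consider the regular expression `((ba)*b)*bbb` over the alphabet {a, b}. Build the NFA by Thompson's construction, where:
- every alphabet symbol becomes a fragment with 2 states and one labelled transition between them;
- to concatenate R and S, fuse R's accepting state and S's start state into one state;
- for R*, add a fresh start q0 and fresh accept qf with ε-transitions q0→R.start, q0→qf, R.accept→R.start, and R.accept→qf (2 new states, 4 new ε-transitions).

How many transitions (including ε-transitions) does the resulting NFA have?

Recursing over subexpressions:
Each of the 6 symbol leaves contributes 1 transition (1 symbol, 0 ε).
  ba : 2 transitions (2 symbol, 0 ε)
  (ba)* : 6 transitions (2 symbol, 4 ε)
  (ba)*b : 7 transitions (3 symbol, 4 ε)
  ((ba)*b)* : 11 transitions (3 symbol, 8 ε)
  ((ba)*b)*bbb : 14 transitions (6 symbol, 8 ε)

14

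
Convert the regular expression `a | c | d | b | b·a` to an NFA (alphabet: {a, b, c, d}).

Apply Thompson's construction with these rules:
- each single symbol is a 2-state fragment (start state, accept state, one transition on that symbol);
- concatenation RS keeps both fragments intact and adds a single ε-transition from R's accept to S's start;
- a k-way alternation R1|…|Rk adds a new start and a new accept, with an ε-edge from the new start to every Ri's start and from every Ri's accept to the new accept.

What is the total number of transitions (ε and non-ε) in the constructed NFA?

17

Bottom-up over the parse tree:
Each of the 6 symbol leaves contributes 1 transition (1 symbol, 0 ε).
  b·a = 3 transitions (2 symbol, 1 ε)
  a | c | d | b | b·a = 17 transitions (6 symbol, 11 ε)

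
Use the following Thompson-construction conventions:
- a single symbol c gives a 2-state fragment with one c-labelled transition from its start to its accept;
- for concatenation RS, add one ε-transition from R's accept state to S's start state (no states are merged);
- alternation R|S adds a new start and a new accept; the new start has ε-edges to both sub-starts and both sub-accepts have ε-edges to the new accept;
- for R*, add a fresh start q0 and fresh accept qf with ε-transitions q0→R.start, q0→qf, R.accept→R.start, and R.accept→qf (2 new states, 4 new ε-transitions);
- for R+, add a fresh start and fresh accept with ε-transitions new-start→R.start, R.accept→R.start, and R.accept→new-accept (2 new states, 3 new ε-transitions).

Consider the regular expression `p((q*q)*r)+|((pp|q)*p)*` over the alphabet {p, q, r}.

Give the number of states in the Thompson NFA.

30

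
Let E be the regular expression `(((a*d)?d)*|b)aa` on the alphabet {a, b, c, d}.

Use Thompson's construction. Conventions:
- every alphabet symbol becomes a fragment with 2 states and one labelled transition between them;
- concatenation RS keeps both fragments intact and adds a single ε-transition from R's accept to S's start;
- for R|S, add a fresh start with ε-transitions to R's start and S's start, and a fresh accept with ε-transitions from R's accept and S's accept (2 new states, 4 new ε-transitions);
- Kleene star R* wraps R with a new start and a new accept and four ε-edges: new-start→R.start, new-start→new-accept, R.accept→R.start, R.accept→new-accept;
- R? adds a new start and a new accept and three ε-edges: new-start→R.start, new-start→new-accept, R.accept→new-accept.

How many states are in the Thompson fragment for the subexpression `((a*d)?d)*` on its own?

Fragment for `((a*d)?d)*`:
Each of the 3 symbol leaves contributes a 2-state fragment.
  a* = 4 states
  a*d = 6 states
  (a*d)? = 8 states
  (a*d)?d = 10 states
  ((a*d)?d)* = 12 states

12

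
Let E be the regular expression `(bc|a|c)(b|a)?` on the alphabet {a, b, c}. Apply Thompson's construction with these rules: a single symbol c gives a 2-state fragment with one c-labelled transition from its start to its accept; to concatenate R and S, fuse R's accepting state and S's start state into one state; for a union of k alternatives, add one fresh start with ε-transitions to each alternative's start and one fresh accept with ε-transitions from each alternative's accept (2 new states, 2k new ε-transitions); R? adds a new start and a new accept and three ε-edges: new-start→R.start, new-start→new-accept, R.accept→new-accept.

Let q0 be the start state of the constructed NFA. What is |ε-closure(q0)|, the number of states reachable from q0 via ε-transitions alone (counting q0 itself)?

4

Work bottom-up. For each fragment F, track |ε-closure(F.start)| and whether F's accept lies in that closure (i.e. whether F accepts ε). A single-symbol fragment has closure size 1 and does not accept ε.
  bc : |ε-closure| equals the left operand's closure size = 1 (its accept is not ε-reachable, so the closure stops there)
  bc|a|c : new start ε-reaches every alternative's start; none of them accept ε, so the new accept is not reached: |ε-closure| = 1 + 1 + 1 + 1 = 4
  b|a : |ε-closure| = 1 + 1 + 1 = 3 (the new accept is not ε-reachable since no branch accepts ε)
  (b|a)? : |ε-closure| = 1 (new start) + 3 (body) + 1 (new accept, via ε) = 5
  (bc|a|c)(b|a)? : |ε-closure| equals the left operand's closure size = 4 (its accept is not ε-reachable, so the closure stops there)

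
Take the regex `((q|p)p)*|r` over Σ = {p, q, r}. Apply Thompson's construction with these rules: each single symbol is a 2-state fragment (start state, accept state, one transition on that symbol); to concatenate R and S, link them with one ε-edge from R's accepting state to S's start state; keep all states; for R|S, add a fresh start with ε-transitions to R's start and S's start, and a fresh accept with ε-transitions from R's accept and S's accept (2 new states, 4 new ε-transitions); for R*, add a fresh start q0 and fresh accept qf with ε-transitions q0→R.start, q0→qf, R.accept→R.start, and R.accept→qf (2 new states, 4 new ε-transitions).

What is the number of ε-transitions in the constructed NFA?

Bottom-up over the parse tree:
Each of the 4 symbol leaves contributes 0 ε-transitions.
  q|p — 4 ε-transitions
  (q|p)p — 5 ε-transitions
  ((q|p)p)* — 9 ε-transitions
  ((q|p)p)*|r — 13 ε-transitions

13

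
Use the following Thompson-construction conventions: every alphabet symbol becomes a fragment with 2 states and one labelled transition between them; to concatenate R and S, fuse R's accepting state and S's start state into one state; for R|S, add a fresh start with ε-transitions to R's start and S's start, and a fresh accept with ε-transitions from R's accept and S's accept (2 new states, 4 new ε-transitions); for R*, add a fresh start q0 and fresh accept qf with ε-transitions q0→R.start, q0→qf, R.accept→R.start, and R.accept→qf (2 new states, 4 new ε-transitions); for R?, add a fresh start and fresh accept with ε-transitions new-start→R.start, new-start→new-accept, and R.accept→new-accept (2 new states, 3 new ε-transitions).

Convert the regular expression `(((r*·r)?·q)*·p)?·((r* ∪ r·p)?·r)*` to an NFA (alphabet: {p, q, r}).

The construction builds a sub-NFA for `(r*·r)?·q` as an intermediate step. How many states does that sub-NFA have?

8

Fragment for `(r*·r)?·q`:
Each of the 3 symbol leaves contributes a 2-state fragment.
  r* : 4 states
  r*·r : 5 states
  (r*·r)? : 7 states
  (r*·r)?·q : 8 states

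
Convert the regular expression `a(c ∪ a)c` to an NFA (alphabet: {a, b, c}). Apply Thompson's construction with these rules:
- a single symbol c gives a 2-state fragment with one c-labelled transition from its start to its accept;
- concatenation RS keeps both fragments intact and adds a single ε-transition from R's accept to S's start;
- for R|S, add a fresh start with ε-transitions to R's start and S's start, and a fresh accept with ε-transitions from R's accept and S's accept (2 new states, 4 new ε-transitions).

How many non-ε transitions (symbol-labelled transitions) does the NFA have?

Recursing over subexpressions:
Each of the 4 symbol leaves contributes exactly 1 symbol transition.
  c ∪ a — 2 symbol transitions
  a(c ∪ a)c — 4 symbol transitions

4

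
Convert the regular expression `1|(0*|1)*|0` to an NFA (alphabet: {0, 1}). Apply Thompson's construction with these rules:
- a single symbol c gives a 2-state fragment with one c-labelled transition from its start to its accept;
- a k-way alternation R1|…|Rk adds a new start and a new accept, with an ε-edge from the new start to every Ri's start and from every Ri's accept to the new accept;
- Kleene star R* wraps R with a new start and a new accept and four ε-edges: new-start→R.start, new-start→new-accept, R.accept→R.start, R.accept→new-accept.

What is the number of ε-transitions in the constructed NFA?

Per subexpression:
Each of the 4 symbol leaves contributes 0 ε-transitions.
  0* — 4 ε-transitions
  0*|1 — 8 ε-transitions
  (0*|1)* — 12 ε-transitions
  1|(0*|1)*|0 — 18 ε-transitions

18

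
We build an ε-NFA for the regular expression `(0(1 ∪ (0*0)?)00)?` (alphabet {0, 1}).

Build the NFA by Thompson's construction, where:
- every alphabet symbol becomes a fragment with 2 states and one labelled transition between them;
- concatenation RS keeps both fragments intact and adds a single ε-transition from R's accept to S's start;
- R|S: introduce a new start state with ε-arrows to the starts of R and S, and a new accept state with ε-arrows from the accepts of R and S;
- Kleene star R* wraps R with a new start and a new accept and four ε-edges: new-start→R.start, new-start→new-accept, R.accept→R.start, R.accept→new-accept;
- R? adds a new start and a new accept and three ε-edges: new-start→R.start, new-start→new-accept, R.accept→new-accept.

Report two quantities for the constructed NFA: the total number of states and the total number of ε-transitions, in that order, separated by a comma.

Bottom-up over the parse tree:
Each of the 6 symbol leaves contributes 2 states and 0 ε-transitions.
  0* — 4 states, 4 ε-transitions
  0*0 — 6 states, 5 ε-transitions
  (0*0)? — 8 states, 8 ε-transitions
  1 ∪ (0*0)? — 12 states, 12 ε-transitions
  0(1 ∪ (0*0)?)00 — 18 states, 15 ε-transitions
  (0(1 ∪ (0*0)?)00)? — 20 states, 18 ε-transitions

20, 18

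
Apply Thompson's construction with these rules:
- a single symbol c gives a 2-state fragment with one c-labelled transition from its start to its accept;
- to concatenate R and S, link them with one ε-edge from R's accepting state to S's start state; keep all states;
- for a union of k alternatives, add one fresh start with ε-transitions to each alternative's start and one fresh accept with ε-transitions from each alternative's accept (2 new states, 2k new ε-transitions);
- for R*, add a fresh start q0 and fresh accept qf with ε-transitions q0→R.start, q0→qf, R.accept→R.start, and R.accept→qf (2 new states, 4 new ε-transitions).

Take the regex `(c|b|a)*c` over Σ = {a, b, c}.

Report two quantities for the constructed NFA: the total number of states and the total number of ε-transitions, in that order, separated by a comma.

12, 11

By structural recursion:
Each of the 4 symbol leaves contributes 2 states and 0 ε-transitions.
  c|b|a — 8 states, 6 ε-transitions
  (c|b|a)* — 10 states, 10 ε-transitions
  (c|b|a)*c — 12 states, 11 ε-transitions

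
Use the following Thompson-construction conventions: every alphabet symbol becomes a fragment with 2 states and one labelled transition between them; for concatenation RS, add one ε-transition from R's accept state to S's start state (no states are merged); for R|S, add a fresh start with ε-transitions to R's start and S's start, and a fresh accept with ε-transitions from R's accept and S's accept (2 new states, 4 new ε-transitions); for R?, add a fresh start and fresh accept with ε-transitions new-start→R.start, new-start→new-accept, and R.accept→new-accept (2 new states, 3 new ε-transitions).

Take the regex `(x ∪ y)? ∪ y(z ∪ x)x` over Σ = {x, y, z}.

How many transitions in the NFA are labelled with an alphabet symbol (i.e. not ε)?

Building bottom-up:
Each of the 6 symbol leaves contributes exactly 1 symbol transition.
  x ∪ y — 2 symbol transitions
  (x ∪ y)? — 2 symbol transitions
  z ∪ x — 2 symbol transitions
  y(z ∪ x)x — 4 symbol transitions
  (x ∪ y)? ∪ y(z ∪ x)x — 6 symbol transitions

6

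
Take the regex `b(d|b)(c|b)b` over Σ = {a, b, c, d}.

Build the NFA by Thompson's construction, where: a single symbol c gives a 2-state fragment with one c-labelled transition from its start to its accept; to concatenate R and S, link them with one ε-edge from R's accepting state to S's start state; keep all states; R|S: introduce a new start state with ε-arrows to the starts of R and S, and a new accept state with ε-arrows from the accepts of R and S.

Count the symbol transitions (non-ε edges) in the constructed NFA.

6

Per subexpression:
Each of the 6 symbol leaves contributes exactly 1 symbol transition.
  d|b — 2 symbol transitions
  c|b — 2 symbol transitions
  b(d|b)(c|b)b — 6 symbol transitions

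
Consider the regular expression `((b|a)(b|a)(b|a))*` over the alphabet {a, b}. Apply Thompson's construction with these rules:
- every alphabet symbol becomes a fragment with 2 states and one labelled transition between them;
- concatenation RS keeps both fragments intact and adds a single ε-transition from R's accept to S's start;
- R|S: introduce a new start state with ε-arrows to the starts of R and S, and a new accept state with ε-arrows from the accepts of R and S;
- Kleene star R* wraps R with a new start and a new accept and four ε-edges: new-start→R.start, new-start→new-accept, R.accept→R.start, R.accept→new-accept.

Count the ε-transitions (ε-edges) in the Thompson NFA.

By structural recursion:
Each of the 6 symbol leaves contributes 0 ε-transitions.
  b|a — 4 ε-transitions
  b|a — 4 ε-transitions
  b|a — 4 ε-transitions
  (b|a)(b|a)(b|a) — 14 ε-transitions
  ((b|a)(b|a)(b|a))* — 18 ε-transitions

18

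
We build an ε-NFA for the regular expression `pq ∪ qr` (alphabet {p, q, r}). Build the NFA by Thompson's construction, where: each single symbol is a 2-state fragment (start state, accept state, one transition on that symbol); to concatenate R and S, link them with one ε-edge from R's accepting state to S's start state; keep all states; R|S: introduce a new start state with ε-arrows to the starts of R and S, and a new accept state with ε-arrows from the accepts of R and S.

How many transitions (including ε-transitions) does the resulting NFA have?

10

By structural recursion:
Each of the 4 symbol leaves contributes 1 transition (1 symbol, 0 ε).
  pq : 3 transitions (2 symbol, 1 ε)
  qr : 3 transitions (2 symbol, 1 ε)
  pq ∪ qr : 10 transitions (4 symbol, 6 ε)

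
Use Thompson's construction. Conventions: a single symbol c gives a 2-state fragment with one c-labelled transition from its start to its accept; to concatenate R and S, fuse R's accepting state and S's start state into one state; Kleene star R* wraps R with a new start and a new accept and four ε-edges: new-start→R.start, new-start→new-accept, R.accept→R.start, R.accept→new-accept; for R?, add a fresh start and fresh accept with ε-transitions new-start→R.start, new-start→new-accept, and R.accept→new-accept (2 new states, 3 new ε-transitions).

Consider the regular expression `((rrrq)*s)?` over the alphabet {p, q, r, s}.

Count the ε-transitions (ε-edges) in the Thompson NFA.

7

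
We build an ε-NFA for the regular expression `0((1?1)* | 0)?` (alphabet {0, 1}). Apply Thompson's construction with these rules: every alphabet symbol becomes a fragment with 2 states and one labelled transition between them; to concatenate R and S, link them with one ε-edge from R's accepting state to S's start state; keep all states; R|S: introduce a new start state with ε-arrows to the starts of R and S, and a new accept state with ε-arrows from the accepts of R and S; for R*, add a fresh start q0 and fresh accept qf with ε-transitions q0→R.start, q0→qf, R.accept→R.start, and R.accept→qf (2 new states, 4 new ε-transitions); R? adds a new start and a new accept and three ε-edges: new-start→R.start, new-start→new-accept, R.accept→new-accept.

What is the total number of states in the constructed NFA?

16

Recursing over subexpressions:
Each of the 4 symbol leaves contributes a 2-state fragment.
  1? — 4 states
  1?1 — 6 states
  (1?1)* — 8 states
  (1?1)* | 0 — 12 states
  ((1?1)* | 0)? — 14 states
  0((1?1)* | 0)? — 16 states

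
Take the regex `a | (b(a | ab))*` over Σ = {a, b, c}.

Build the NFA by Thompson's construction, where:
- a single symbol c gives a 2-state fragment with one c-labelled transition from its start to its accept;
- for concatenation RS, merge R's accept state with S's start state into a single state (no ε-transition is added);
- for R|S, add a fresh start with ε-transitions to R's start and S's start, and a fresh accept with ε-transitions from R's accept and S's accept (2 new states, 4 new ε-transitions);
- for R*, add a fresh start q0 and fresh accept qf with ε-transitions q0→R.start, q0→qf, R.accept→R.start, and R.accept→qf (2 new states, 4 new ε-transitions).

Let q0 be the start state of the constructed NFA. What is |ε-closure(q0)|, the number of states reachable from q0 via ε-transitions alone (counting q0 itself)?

Let C(F) = |ε-closure(F.start)| within fragment F, and note whether F accepts ε. Symbol fragments have C = 1 and do not accept ε. Then:
  ab → C equals the left operand's closure size = 1 (its accept is not ε-reachable, so the closure stops there)
  a | ab → new start ε-reaches every alternative's start; none of them accept ε, so the new accept is not reached: C = 1 + 1 + 1 = 3
  b(a | ab) → C equals the left operand's closure size = 1 (its accept is not ε-reachable, so the closure stops there)
  (b(a | ab))* → new start has ε-edges to the inner start and to the new accept, so C = 2 + 1 = 3
  a | (b(a | ab))* → C = 1 (new start) + (1 + 3) + 1 (new accept, since some branch ε-reaches its own accept) = 6

6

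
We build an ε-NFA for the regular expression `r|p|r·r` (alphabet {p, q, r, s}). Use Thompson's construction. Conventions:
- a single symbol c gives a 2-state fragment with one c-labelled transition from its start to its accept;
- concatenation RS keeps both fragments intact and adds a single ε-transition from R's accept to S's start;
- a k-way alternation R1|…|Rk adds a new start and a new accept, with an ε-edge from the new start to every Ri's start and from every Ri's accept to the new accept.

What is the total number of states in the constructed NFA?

10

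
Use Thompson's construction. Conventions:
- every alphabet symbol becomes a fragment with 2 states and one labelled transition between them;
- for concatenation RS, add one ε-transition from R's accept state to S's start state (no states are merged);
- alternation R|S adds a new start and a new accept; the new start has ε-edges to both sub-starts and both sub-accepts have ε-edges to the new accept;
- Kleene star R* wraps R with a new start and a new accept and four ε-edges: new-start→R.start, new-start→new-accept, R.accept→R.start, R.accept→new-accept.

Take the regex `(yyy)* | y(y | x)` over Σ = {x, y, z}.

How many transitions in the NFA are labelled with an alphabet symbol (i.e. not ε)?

Recursing over subexpressions:
Each of the 6 symbol leaves contributes exactly 1 symbol transition.
  yyy — 3 symbol transitions
  (yyy)* — 3 symbol transitions
  y | x — 2 symbol transitions
  y(y | x) — 3 symbol transitions
  (yyy)* | y(y | x) — 6 symbol transitions

6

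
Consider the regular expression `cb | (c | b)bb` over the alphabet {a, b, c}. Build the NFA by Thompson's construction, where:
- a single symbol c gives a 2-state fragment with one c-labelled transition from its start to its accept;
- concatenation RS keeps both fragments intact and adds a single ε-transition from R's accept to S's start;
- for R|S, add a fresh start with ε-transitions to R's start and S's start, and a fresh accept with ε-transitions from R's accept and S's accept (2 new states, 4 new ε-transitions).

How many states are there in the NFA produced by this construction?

16

Building bottom-up:
Each of the 6 symbol leaves contributes a 2-state fragment.
  cb → 4 states
  c | b → 6 states
  (c | b)bb → 10 states
  cb | (c | b)bb → 16 states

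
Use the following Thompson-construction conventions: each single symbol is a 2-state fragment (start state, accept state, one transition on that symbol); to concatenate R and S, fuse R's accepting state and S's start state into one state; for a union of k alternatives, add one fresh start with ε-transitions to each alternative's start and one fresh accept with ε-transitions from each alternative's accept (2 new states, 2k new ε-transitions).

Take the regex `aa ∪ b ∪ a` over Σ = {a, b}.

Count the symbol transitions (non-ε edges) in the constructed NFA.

By structural recursion:
Each of the 4 symbol leaves contributes exactly 1 symbol transition.
  aa — 2 symbol transitions
  aa ∪ b ∪ a — 4 symbol transitions

4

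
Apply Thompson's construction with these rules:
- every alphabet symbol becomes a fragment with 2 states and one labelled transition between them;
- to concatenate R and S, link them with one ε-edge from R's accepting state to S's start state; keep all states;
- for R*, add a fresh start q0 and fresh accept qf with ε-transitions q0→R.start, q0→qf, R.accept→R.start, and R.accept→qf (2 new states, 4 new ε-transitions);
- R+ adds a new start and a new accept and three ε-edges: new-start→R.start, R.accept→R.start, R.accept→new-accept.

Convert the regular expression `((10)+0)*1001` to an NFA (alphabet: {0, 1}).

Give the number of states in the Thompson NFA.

Building bottom-up:
Each of the 7 symbol leaves contributes a 2-state fragment.
  10 = 4 states
  (10)+ = 6 states
  (10)+0 = 8 states
  ((10)+0)* = 10 states
  ((10)+0)*1001 = 18 states

18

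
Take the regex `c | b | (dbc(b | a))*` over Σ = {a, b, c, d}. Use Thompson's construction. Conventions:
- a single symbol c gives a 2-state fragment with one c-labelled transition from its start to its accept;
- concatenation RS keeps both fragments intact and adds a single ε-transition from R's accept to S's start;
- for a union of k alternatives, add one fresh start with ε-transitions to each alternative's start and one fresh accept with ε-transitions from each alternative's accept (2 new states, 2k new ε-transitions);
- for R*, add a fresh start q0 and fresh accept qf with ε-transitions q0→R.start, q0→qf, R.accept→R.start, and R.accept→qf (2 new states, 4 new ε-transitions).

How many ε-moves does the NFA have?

Per subexpression:
Each of the 7 symbol leaves contributes 0 ε-transitions.
  b | a : 4 ε-transitions
  dbc(b | a) : 7 ε-transitions
  (dbc(b | a))* : 11 ε-transitions
  c | b | (dbc(b | a))* : 17 ε-transitions

17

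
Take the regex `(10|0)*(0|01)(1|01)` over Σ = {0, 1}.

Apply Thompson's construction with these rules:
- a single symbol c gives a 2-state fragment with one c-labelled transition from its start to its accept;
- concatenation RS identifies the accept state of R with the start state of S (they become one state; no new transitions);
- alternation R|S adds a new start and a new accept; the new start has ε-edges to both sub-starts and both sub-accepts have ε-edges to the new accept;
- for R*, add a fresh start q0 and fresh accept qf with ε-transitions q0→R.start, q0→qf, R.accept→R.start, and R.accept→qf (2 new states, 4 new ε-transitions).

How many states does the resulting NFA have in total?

Bottom-up over the parse tree:
Each of the 9 symbol leaves contributes a 2-state fragment.
  10 : 3 states
  10|0 : 7 states
  (10|0)* : 9 states
  01 : 3 states
  0|01 : 7 states
  01 : 3 states
  1|01 : 7 states
  (10|0)*(0|01)(1|01) : 21 states

21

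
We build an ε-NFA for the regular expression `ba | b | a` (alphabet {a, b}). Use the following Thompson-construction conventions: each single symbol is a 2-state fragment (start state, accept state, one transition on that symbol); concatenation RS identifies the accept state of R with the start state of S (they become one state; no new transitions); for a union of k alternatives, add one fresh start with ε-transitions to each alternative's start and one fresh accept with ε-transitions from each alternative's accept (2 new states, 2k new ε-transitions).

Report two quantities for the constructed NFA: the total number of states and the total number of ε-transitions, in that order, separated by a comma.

9, 6

Recursing over subexpressions:
Each of the 4 symbol leaves contributes 2 states and 0 ε-transitions.
  ba — 3 states, 0 ε-transitions
  ba | b | a — 9 states, 6 ε-transitions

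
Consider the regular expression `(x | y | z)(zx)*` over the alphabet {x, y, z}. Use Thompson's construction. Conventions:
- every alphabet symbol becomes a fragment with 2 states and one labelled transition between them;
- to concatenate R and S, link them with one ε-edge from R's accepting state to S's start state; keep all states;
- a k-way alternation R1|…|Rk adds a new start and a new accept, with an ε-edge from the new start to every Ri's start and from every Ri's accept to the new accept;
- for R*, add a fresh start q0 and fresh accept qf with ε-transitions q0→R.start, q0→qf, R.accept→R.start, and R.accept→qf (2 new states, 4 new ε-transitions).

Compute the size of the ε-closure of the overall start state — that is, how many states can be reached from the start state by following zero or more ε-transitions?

Let C(F) = |ε-closure(F.start)| within fragment F, and note whether F accepts ε. Symbol fragments have C = 1 and do not accept ε. Then:
  x | y | z → new start ε-reaches every alternative's start; none of them accept ε, so the new accept is not reached: |ε-closure| = 1 + 1 + 1 + 1 = 4
  zx → |ε-closure| equals the left operand's closure size = 1 (its accept is not ε-reachable, so the closure stops there)
  (zx)* → new start has ε-edges to the inner start and to the new accept, so |ε-closure| = 2 + 1 = 3
  (x | y | z)(zx)* → same as the first factor's closure: |ε-closure| = 4

4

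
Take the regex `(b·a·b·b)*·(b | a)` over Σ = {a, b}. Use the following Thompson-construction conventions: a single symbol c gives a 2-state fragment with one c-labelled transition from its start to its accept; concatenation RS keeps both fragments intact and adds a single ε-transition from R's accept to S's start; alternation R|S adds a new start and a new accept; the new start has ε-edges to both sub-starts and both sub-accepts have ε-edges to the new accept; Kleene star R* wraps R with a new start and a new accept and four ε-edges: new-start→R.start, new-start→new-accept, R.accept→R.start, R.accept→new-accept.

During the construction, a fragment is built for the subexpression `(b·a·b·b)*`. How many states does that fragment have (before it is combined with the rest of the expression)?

10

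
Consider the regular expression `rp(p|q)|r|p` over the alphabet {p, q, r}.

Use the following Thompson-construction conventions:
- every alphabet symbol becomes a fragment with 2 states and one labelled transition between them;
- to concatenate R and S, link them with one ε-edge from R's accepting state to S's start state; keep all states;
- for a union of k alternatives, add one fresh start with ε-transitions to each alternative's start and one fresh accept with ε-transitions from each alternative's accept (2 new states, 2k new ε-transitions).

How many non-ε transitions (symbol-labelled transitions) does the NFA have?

Recursing over subexpressions:
Each of the 6 symbol leaves contributes exactly 1 symbol transition.
  p|q → 2 symbol transitions
  rp(p|q) → 4 symbol transitions
  rp(p|q)|r|p → 6 symbol transitions

6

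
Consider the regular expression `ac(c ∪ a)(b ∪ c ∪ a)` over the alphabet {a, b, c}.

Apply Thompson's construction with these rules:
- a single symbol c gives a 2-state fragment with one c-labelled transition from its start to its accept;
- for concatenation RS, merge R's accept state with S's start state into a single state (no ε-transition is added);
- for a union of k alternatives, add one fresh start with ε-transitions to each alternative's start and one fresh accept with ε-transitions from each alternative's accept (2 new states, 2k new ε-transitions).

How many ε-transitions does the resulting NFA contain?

10

By structural recursion:
Each of the 7 symbol leaves contributes 0 ε-transitions.
  c ∪ a : 4 ε-transitions
  b ∪ c ∪ a : 6 ε-transitions
  ac(c ∪ a)(b ∪ c ∪ a) : 10 ε-transitions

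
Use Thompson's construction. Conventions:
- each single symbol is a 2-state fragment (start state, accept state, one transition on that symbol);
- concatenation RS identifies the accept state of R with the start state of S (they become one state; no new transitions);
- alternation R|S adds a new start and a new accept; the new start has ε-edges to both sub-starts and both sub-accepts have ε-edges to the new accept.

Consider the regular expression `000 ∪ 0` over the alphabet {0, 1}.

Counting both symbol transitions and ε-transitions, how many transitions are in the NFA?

Bottom-up over the parse tree:
Each of the 4 symbol leaves contributes 1 transition (1 symbol, 0 ε).
  000 = 3 transitions (3 symbol, 0 ε)
  000 ∪ 0 = 8 transitions (4 symbol, 4 ε)

8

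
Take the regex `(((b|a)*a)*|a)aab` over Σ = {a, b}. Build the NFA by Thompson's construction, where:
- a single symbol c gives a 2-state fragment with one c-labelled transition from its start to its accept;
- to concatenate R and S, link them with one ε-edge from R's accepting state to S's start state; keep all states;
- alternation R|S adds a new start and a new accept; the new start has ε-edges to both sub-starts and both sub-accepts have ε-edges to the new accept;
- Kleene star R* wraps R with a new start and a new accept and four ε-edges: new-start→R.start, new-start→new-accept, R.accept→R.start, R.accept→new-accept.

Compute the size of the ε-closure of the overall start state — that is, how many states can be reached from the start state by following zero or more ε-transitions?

Compute the ε-closure size of each fragment's start state recursively; a symbol fragment's start has no outgoing ε-edge, so its closure is just itself (size 1).
  b|a → |ε-closure| = 1 + 1 + 1 = 3 (the new accept is not ε-reachable since no branch accepts ε)
  (b|a)* → new start has ε-edges to the inner start and to the new accept, so |ε-closure| = 2 + 3 = 5
  (b|a)*a → |ε-closure| = 5 + 1 = 6 (closure spills across the concat boundary because the left factor accepts ε)
  ((b|a)*a)* → |ε-closure| = 1 (new start) + 6 (body) + 1 (new accept) = 8
  ((b|a)*a)*|a → new start ε-reaches every alternative's start; at least one alternative accepts ε, so the union's new accept is reached too: |ε-closure| = 1 + 8 + 1 + 1 = 11
  (((b|a)*a)*|a)aab → |ε-closure| = 11 + 1 = 12 (closure spills across the concat boundary because the left factor accepts ε)

12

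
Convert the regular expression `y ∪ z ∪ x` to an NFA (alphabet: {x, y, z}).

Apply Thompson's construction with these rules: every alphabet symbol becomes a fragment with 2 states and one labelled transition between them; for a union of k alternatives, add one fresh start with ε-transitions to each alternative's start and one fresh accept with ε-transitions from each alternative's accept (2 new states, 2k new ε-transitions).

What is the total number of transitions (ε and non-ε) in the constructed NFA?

Per subexpression:
Each of the 3 symbol leaves contributes 1 transition (1 symbol, 0 ε).
  y ∪ z ∪ x : 9 transitions (3 symbol, 6 ε)

9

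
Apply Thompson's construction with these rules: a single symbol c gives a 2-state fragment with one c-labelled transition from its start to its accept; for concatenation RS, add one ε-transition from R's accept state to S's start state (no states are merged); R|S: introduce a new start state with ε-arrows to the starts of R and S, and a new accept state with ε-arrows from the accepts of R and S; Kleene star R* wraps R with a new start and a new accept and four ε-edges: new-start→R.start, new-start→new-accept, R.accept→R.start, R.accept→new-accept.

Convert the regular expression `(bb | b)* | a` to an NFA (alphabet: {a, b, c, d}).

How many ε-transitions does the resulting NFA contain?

13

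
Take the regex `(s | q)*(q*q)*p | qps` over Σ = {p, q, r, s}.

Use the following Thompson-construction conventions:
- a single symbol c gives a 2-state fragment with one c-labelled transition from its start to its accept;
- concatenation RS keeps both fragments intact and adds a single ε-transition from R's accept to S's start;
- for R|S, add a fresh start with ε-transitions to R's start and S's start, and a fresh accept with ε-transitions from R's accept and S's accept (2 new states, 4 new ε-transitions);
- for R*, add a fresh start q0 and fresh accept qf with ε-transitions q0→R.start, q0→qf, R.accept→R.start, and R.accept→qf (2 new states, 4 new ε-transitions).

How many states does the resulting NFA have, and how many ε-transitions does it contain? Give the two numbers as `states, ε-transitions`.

26, 25

Bottom-up over the parse tree:
Each of the 8 symbol leaves contributes 2 states and 0 ε-transitions.
  s | q — 6 states, 4 ε-transitions
  (s | q)* — 8 states, 8 ε-transitions
  q* — 4 states, 4 ε-transitions
  q*q — 6 states, 5 ε-transitions
  (q*q)* — 8 states, 9 ε-transitions
  (s | q)*(q*q)*p — 18 states, 19 ε-transitions
  qps — 6 states, 2 ε-transitions
  (s | q)*(q*q)*p | qps — 26 states, 25 ε-transitions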